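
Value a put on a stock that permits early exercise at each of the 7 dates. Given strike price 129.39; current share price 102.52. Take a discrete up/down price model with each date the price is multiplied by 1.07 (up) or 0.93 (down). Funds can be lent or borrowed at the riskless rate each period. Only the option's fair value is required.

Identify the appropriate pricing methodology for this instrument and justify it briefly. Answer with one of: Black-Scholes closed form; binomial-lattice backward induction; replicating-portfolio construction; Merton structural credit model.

framework: binomial-lattice backward induction

Key observation: the put (strike 129.39 on spot 102.52) is American-style on a 7-step discrete price model, so the early-exercise decision at every node requires stepwise backward valuation — a closed form cannot price the exercise right.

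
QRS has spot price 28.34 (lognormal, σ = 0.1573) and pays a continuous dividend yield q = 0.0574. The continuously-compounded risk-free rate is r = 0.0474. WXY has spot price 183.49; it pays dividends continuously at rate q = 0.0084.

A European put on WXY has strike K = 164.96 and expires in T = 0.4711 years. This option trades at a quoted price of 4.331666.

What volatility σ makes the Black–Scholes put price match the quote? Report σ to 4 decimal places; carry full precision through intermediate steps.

sigma = 0.2589

At σ = 0.2589 the Black–Scholes value reproduces the quote:
σ√T = 0.2589·√0.4711 = 0.177700
d₁ = (ln(S/K) + (r−q+σ²/2)T) / (σ√T) = (ln(183.49/164.96) + (0.0474−0.0084+0.2589²/2)·0.4711) / 0.177700 = (0.106457 + 0.034162) / 0.177700 = 0.791325
d₂ = d₁ − σ√T = 0.791325 − 0.177700 = 0.613624
e^{−rT} = 0.977917
e^{−qT} = 0.996051
N(−d₁) = 0.214377,  N(−d₂) = 0.269732
V = K·e^{−rT}·N(−d₂) − S·e^{−qT}·N(−d₁) = 43.512396 − 39.180730 = 4.331666 (the quoted price), and the Black–Scholes price is strictly increasing in σ, so σ is unique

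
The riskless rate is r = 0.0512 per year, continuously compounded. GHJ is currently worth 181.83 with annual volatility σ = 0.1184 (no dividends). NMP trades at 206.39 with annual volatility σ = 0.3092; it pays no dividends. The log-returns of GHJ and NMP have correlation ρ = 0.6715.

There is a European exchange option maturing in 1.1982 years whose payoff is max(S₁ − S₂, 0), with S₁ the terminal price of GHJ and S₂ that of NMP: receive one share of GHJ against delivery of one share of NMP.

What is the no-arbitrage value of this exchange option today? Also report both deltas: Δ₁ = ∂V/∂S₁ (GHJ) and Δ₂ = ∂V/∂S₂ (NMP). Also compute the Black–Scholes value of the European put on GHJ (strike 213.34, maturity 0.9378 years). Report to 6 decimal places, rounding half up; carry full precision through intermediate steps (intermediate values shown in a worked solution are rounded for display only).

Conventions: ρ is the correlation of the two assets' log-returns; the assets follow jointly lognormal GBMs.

σ_eff = √(σ₁² + σ₂² − 2ρσ₁σ₂) = √(0.1184² + 0.3092² − 2·0.6715·0.1184·0.3092) = 0.245880
d₁ = (ln(S₁/S₂) + (q₂ − q₁ + σ_eff²/2)T) / (σ_eff√T) = (ln(181.83/206.39) + (0.0 − 0.0 + 0.030228)·1.1982) / 0.269146 = -0.336158
d₂ = d₁ − σ_eff√T = -0.336158 − 0.269146 = -0.605304
N(d₁) = 0.368376,  N(d₂) = 0.272488
V = S₁·e^{−q₁T}·N(d₁) − S₂·e^{−q₂T}·N(d₂) = 66.981755 − 56.238885 = 10.742870
Δ₁ = e^{−q₁T}·N(d₁) = 0.368376;  Δ₂ = −e^{−q₂T}·N(d₂) = -0.272488
[vanilla: GHJ put K=213.34]
σ√T = 0.1184·√0.9378 = 0.114659
d₁ = (ln(S/K) + (r+σ²/2)T) / (σ√T) = (ln(181.83/213.34) + (0.0512+0.1184²/2)·0.9378) / 0.114659 = (-0.159815 + 0.054589) / 0.114659 = -0.917735
d₂ = d₁ − σ√T = -0.917735 − 0.114659 = -1.032394
e^{−rT} = 0.953119
N(−d₁) = 0.820621,  N(−d₂) = 0.849056
price = K·e^{−rT}·N(−d₂) − S·N(−d₁) = 172.645762 − 149.213566 = 23.432196

exchange price = 10.742870
Δ1 = 0.368376
Δ2 = -0.272488
price(GHJ put K=213.34) = 23.432196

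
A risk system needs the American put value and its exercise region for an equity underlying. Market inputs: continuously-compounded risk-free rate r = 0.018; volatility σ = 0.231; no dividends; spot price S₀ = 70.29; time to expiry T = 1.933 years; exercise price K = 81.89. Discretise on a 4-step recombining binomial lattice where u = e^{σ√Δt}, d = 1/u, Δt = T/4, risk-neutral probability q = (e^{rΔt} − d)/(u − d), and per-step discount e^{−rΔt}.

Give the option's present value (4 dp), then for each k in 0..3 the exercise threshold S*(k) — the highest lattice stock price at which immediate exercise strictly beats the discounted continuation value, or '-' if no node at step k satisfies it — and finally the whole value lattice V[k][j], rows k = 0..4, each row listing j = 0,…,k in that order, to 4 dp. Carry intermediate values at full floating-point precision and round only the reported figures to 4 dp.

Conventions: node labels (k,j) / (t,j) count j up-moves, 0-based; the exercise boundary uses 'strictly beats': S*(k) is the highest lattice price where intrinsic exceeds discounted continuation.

Δt=0.48325, u=1.17419, d=0.85165, q=0.48703, disc=e^(-rΔt)=0.99134
k=4 terminal: V=max(K-S,0) → 44.9129 30.9084 11.6000 0.0000 0.0000
k=3: j=0 S=43.4184 intr=38.4716 cont=37.7624 V=38.4716[EX]; j=1 S=59.8623 intr=22.0277 cont=21.3185 V=22.0277[EX]; j=2 S=82.5341 intr=0.0000 cont=5.8990 V=5.8990[hold]; j=3 S=113.7925 intr=0.0000 cont=0.0000 V=0.0000[hold]  S*(3)=59.8623
k=2: j=0 S=50.9816 intr=30.9084 cont=30.1992 V=30.9084[EX]; j=1 S=70.2900 intr=11.6000 cont=14.0498 V=14.0498[hold]; j=2 S=96.9111 intr=0.0000 cont=2.9998 V=2.9998[hold]  S*(2)=50.9816
k=1: j=0 S=59.8623 intr=22.0277 cont=22.5013 V=22.5013[hold]; j=1 S=82.5341 intr=0.0000 cont=8.5931 V=8.5931[hold]  S*(1)=-
k=0: j=0 S=70.2900 intr=11.6000 cont=15.5914 V=15.5914[hold]  S*(0)=-

price = 15.5914
boundary = - - 50.9816 59.8623
tree:
15.5914
22.5013 8.5931
30.9084 14.0498 2.9998
38.4716 22.0277 5.8990 0.0000
44.9129 30.9084 11.6000 0.0000 0.0000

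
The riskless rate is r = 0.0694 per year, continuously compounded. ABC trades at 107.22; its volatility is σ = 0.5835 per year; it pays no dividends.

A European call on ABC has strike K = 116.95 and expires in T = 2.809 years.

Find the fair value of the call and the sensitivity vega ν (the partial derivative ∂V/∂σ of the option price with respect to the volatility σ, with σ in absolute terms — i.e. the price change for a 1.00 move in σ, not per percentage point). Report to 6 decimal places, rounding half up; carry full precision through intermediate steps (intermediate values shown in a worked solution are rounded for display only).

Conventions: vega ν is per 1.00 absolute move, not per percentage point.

σ√T = 0.5835·√2.809 = 0.977950
d₁ = (ln(S/K) + (r+σ²/2)T) / (σ√T) = (ln(107.22/116.95) + (0.0694+0.5835²/2)·2.809) / 0.977950 = (-0.086864 + 0.673138) / 0.977950 = 0.599493
d₂ = d₁ − σ√T = 0.599493 − 0.977950 = -0.378457
e^{−rT} = 0.822880
N(d₁) = 0.725578,  N(d₂) = 0.352545
Call price V = S·N(d₁) − K·e^{−rT}·N(d₂) = 77.796460 − 33.927510 = 43.868950
φ(d₁) = (1/√(2π))·e^{−d₁²/2} = 0.333326
ν = S·φ(d₁)·√T = 59.899172

price = 43.868950
ν = 59.899172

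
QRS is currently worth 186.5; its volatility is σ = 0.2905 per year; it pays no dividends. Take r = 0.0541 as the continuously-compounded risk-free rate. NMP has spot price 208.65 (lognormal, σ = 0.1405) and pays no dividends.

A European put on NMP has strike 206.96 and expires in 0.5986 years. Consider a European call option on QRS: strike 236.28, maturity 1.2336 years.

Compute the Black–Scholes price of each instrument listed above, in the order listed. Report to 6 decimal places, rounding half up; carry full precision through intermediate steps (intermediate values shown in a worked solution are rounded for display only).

[NMP put K=206.96]
σ√T = 0.1405·√0.5986 = 0.108704
d₁ = (ln(S/K) + (r+σ²/2)T) / (σ√T) = (ln(208.65/206.96) + (0.0541+0.1405²/2)·0.5986) / 0.108704 = (0.008133 + 0.038293) / 0.108704 = 0.427080
d₂ = d₁ − σ√T = 0.427080 − 0.108704 = 0.318376
e^{−rT} = 0.968134
N(−d₁) = 0.334661,  N(−d₂) = 0.375100
price = K·e^{−rT}·N(−d₂) − S·N(−d₁) = 75.156932 − 69.826939 = 5.329993
[QRS call K=236.28]
σ√T = 0.2905·√1.2336 = 0.322651
d₁ = (ln(S/K) + (r+σ²/2)T) / (σ√T) = (ln(186.5/236.28) + (0.0541+0.2905²/2)·1.2336) / 0.322651 = (-0.236586 + 0.118790) / 0.322651 = -0.365090
d₂ = d₁ − σ√T = -0.365090 − 0.322651 = -0.687741
e^{−rT} = 0.935440
N(d₁) = 0.357522,  N(d₂) = 0.245808
price = S·N(d₁) − K·e^{−rT}·N(d₂) = 66.677895 − 54.329923 = 12.347972

price(NMP put K=206.96) = 5.329993
price(QRS call K=236.28) = 12.347972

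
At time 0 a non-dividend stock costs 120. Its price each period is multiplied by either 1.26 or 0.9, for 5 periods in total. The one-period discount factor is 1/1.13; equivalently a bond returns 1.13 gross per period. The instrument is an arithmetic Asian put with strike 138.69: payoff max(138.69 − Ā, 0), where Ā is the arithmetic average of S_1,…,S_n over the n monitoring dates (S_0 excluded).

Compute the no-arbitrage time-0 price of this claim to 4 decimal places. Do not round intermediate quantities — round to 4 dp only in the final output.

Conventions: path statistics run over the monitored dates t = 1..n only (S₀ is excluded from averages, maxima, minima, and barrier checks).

price = 2.1453

No-arbitrage gives p* = (R−d)/(u−d) = 0.6389: enumerate every path, weight its payoff by its p*-probability, and discount by R^5.
Enumerate all 2^5 = 32 price paths (U = up ×1.26, D = down ×0.9); each path with k up-moves has probability p*^k·(1−p*)^(5−k).
DDDDD: Ā=88.4542, payoff=50.2358, prob=0.006141
UDDDD: Ā=123.8358, payoff=14.8542, prob=0.010864
DUDDD: Ā=115.1958, payoff=23.4942, prob=0.010864
UUDDD: Ā=161.2742, payoff=0.0000, prob=0.019221
DDUDD: Ā=107.4198, payoff=31.2702, prob=0.010864
UDUDD: Ā=150.3878, payoff=0.0000, prob=0.019221
DUUDD: Ā=141.7478, payoff=0.0000, prob=0.019221
UUUDD: Ā=198.4469, payoff=0.0000, prob=0.034006
DDDUD: Ā=100.4214, payoff=38.2686, prob=0.010864
UDDUD: Ā=140.5900, payoff=0.0000, prob=0.019221
DUDUD: Ā=131.9500, payoff=6.7400, prob=0.019221
UUDUD: Ā=184.7300, payoff=0.0000, prob=0.034006
DDUUD: Ā=124.1740, payoff=14.5160, prob=0.019221
UDUUD: Ā=173.8436, payoff=0.0000, prob=0.034006
DUUUD: Ā=165.2036, payoff=0.0000, prob=0.034006
UUUUD: Ā=231.2850, payoff=0.0000, prob=0.060165
DDDDU: Ā=94.1229, payoff=44.5671, prob=0.010864
UDDDU: Ā=131.7720, payoff=6.9180, prob=0.019221
DUDDU: Ā=123.1320, payoff=15.5580, prob=0.019221
UUDDU: Ā=172.3848, payoff=0.0000, prob=0.034006
DDUDU: Ā=115.3560, payoff=23.3340, prob=0.019221
UDUDU: Ā=161.4984, payoff=0.0000, prob=0.034006
DUUDU: Ā=152.8584, payoff=0.0000, prob=0.034006
UUUDU: Ā=214.0018, payoff=0.0000, prob=0.060165
DDDUU: Ā=108.3576, payoff=30.3324, prob=0.019221
UDDUU: Ā=151.7007, payoff=0.0000, prob=0.034006
DUDUU: Ā=143.0607, payoff=0.0000, prob=0.034006
UUDUU: Ā=200.2849, payoff=0.0000, prob=0.060165
DDUUU: Ā=135.2847, payoff=3.4053, prob=0.034006
UDUUU: Ā=189.3985, payoff=0.0000, prob=0.060165
DUUUU: Ā=180.7585, payoff=0.0000, prob=0.060165
UUUUU: Ā=253.0619, payoff=0.0000, prob=0.106445
Price = Σ prob·payoff / R^5 = 3.952618 / 1.842435 = 2.1453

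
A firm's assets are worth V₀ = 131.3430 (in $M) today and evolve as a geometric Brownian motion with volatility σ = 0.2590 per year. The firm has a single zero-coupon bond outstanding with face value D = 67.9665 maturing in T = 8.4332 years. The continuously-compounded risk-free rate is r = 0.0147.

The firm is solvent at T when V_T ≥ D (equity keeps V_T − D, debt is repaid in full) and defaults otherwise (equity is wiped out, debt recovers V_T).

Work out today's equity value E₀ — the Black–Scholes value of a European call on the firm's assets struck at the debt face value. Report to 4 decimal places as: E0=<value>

Work the structural quantities from V₀ = 131.3430 against face 67.9665:
d₁ = [ln(V₀/D) + (r + σ²/2)T] / (σ√T)
   = [ln(131.3430/67.9665) + (0.0147 + 0.5·0.2590²)·8.4332] / (0.2590·√8.4332)
   = [0.658797 + 0.406822] / 0.752135 = 1.416792
d₂ = d₁ − σ√T = 1.416792 − 0.752135 = 0.664656
N(d₁) = 0.921728,  N(d₂) = 0.746865,  e^(−rT) = 0.883408
E₀ = V₀·N(d₁) − D·e^(−rT)·N(d₂)
   = 131.3430·0.921728 − 67.9665·0.883408·0.746865 = 76.219156

E0=76.2192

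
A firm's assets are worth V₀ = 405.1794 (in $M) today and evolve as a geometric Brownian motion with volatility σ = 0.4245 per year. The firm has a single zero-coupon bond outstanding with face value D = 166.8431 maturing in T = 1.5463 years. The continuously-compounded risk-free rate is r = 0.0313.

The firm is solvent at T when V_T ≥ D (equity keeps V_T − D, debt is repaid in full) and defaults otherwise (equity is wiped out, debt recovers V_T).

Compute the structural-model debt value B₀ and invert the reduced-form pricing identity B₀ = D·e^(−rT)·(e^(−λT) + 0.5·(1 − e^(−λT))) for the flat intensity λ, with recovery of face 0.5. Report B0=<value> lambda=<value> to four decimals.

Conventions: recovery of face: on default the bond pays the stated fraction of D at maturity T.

B0=156.9652 lambda=0.0164

With assets at 405.1794 and a single debt payment of 166.8431 at 1.5463 years:
d₁ = [ln(V₀/D) + (r + σ²/2)T] / (σ√T)
   = [ln(405.1794/166.8431) + (0.0313 + 0.5·0.4245²)·1.5463] / (0.4245·√1.5463)
   = [0.887276 + 0.187721] / 0.527867 = 2.036492
d₂ = d₁ − σ√T = 2.036492 − 0.527867 = 1.508625
N(d₁) = 0.979150,  N(d₂) = 0.934303,  e^(−rT) = 0.952753
E₀ = V₀·N(d₁) − D·e^(−rT)·N(d₂)
   = 405.1794·0.979150 − 166.8431·0.952753·0.934303 = 248.214153
B₀ = V₀ − E₀ = 405.1794 − 248.214153 = 156.965247
e^(−λT) = (B₀·e^(rT)/D − 0.5)/(1 − 0.5) = (156.9652·1.049590/166.8431 − 0.5)/0.5 = 0.97489779
λ = −ln(0.97489779)/1.5463 = 0.016441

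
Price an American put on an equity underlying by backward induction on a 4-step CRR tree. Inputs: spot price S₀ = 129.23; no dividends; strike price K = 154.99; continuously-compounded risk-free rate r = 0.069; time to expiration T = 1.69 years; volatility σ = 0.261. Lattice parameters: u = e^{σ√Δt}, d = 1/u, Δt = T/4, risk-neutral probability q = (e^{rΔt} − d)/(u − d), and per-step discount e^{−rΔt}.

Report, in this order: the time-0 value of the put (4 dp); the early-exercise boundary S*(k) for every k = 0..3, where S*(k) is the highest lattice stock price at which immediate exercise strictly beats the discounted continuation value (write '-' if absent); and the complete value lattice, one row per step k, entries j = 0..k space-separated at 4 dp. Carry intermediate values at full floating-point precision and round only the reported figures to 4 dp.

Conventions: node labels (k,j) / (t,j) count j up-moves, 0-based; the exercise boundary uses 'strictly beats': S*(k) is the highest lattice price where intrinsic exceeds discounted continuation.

Δt=0.42250  u=1.18489  d=0.84396  q=0.54446  discount=0.97127
step 4 (expiry): payoffs max(K−S,0) = 89.4282 62.9435 25.7600 0.0000 0.0000
step 3: (k=3,j=0): S=77.6836, K−S=77.3064, hold=72.8533 ⇒ V=77.3064 exercise | (k=3,j=1): S=109.0650, K−S=45.9250, hold=41.4719 ⇒ V=45.9250 exercise | (k=3,j=2): S=153.1233, K−S=1.8667, hold=11.3976 ⇒ V=11.3976 continue | (k=3,j=3): S=214.9797, K−S=0.0000, hold=0.0000 ⇒ V=0.0000 continue  boundary S*=109.0650
step 2: (k=2,j=0): S=92.0465, K−S=62.9435, hold=58.4904 ⇒ V=62.9435 exercise | (k=2,j=1): S=129.2300, K−S=25.7600, hold=26.3470 ⇒ V=26.3470 continue | (k=2,j=2): S=181.4343, K−S=0.0000, hold=5.0429 ⇒ V=5.0429 continue  boundary S*=92.0465
step 1: (k=1,j=0): S=109.0650, K−S=45.9250, hold=41.7823 ⇒ V=45.9250 exercise | (k=1,j=1): S=153.1233, K−S=1.8667, hold=14.3241 ⇒ V=14.3241 continue  boundary S*=109.0650
step 0: (k=0,j=0): S=129.2300, K−S=25.7600, hold=27.8946 ⇒ V=27.8946 continue  boundary S*=-

price = 27.8946
boundary = - 109.0650 92.0465 109.0650
tree:
27.8946
45.9250 14.3241
62.9435 26.3470 5.0429
77.3064 45.9250 11.3976 0.0000
89.4282 62.9435 25.7600 0.0000 0.0000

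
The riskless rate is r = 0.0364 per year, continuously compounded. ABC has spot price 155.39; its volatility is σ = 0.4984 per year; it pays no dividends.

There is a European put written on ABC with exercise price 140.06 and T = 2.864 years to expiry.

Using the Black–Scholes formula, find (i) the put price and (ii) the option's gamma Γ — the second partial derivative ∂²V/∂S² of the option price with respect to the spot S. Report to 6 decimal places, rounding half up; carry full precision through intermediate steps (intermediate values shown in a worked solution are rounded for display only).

price = 32.716678
Γ = 0.002434

σ√T = 0.4984·√2.864 = 0.843460
d₁ = (ln(S/K) + (r+σ²/2)T) / (σ√T) = (ln(155.39/140.06) + (0.0364+0.4984²/2)·2.864) / 0.843460 = (0.103867 + 0.459962) / 0.843460 = 0.668472
d₂ = d₁ − σ√T = 0.668472 − 0.843460 = -0.174988
e^{−rT} = 0.901000
N(−d₁) = 0.251916,  N(−d₂) = 0.569456
Put price V = K·e^{−rT}·N(−d₂) − S·N(−d₁) = 71.861945 − 39.145267 = 32.716678
φ(d₁) = (1/√(2π))·e^{−d₁²/2} = 0.319063
Γ = φ(d₁) / (S·σ·√T) = 0.002434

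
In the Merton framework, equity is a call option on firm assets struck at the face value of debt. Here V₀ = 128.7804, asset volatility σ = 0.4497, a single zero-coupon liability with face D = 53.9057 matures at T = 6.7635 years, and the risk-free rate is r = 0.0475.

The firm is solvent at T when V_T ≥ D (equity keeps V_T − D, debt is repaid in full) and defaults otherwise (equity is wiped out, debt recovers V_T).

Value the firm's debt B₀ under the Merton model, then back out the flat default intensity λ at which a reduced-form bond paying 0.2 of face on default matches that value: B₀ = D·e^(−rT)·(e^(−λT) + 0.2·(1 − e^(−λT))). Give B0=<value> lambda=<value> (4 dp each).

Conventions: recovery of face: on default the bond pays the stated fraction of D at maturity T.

B0=33.1161 lambda=0.0314

Apply the equity-as-call identities (strike 53.9057, horizon 6.7635 years):
d₁ = [ln(V₀/D) + (r + σ²/2)T] / (σ√T)
   = [ln(128.7804/53.9057) + (0.0475 + 0.5·0.4497²)·6.7635] / (0.4497·√6.7635)
   = [0.870872 + 1.005158] / 1.169523 = 1.604099
d₂ = d₁ − σ√T = 1.604099 − 1.169523 = 0.434576
N(d₁) = 0.945654,  N(d₂) = 0.668065,  e^(−rT) = 0.725230
E₀ = V₀·N(d₁) − D·e^(−rT)·N(d₂)
   = 128.7804·0.945654 − 53.9057·0.725230·0.668065 = 95.664326
B₀ = V₀ − E₀ = 128.7804 − 95.664326 = 33.116074
e^(−λT) = (B₀·e^(rT)/D − 0.2)/(1 − 0.2) = (33.1161·1.378873/53.9057 − 0.2)/0.8 = 0.80886031
λ = −ln(0.80886031)/6.7635 = 0.031364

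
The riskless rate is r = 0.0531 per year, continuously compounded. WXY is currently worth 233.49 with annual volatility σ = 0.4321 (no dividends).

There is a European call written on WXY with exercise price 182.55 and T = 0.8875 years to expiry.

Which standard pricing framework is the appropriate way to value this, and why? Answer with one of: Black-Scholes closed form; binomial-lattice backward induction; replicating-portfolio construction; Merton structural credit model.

framework: Black-Scholes closed form

Key observation: everything needed for the exact continuous-time valuation of the European call on WXY (strike 182.55) is given, and no feature rules the closed form out.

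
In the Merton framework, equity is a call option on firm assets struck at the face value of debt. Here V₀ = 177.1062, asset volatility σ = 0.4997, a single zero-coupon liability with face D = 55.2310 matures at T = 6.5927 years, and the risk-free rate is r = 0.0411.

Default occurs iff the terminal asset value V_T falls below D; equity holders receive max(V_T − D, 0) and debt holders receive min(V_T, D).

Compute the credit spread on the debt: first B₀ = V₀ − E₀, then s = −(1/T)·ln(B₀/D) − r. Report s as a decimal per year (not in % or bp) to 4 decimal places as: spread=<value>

Apply the equity-as-call identities (strike 55.2310, horizon 6.5927 years):
d₁ = [ln(V₀/D) + (r + σ²/2)T] / (σ√T)
   = [ln(177.1062/55.2310) + (0.0411 + 0.5·0.4997²)·6.5927] / (0.4997·√6.5927)
   = [1.165225 + 1.094059] / 1.283042 = 1.760880
d₂ = d₁ − σ√T = 1.760880 − 1.283042 = 0.477838
N(d₁) = 0.960871,  N(d₂) = 0.683617,  e^(−rT) = 0.762647
E₀ = V₀·N(d₁) − D·e^(−rT)·N(d₂)
   = 177.1062·0.960871 − 55.2310·0.762647·0.683617 = 141.380994
B₀ = V₀ − E₀ = 177.1062 − 141.380994 = 35.725206
spread = −(1/T)·ln(B₀/D) − r = −(1/6.5927)·ln(35.725206/55.2310) − 0.0411 = 0.02498338

spread=0.0250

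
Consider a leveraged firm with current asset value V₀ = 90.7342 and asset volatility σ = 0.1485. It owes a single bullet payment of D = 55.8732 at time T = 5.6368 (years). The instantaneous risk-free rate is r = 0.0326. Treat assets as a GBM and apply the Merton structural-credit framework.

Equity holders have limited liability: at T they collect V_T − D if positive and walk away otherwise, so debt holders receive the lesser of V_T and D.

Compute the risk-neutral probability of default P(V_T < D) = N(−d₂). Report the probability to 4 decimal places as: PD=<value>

PD=0.0427

With assets at 90.7342 and a single debt payment of 55.8732 at 5.6368 years:
d₁ = [ln(V₀/D) + (r + σ²/2)T] / (σ√T)
   = [ln(90.7342/55.8732) + (0.0326 + 0.5·0.1485²)·5.6368] / (0.1485·√5.6368)
   = [0.484850 + 0.245912] / 0.352568 = 2.072682
d₂ = d₁ − σ√T = 2.072682 − 0.352568 = 1.720114
risk-neutral PD = N(−d₂) = N(-1.720114) = 0.042706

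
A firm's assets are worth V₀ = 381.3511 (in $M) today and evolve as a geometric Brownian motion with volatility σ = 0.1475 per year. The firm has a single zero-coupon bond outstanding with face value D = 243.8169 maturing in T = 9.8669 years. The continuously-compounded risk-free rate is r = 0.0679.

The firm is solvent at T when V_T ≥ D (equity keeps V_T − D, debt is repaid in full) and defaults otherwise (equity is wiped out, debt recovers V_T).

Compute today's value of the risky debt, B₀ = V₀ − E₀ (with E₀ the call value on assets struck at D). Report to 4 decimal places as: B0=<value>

B0=124.5081

Equity is a call on the firm's assets struck at D = 243.8169:
d₁ = [ln(V₀/D) + (r + σ²/2)T] / (σ√T)
   = [ln(381.3511/243.8169) + (0.0679 + 0.5·0.1475²)·9.8669] / (0.1475·√9.8669)
   = [0.447303 + 0.777296] / 0.463321 = 2.643087
d₂ = d₁ − σ√T = 2.643087 − 0.463321 = 2.179766
N(d₁) = 0.995892,  N(d₂) = 0.985363,  e^(−rT) = 0.511728
E₀ = V₀·N(d₁) − D·e^(−rT)·N(d₂)
   = 381.3511·0.995892 − 243.8169·0.511728·0.985363 = 256.843029
B₀ = V₀ − E₀ = 381.3511 − 256.843029 = 124.508071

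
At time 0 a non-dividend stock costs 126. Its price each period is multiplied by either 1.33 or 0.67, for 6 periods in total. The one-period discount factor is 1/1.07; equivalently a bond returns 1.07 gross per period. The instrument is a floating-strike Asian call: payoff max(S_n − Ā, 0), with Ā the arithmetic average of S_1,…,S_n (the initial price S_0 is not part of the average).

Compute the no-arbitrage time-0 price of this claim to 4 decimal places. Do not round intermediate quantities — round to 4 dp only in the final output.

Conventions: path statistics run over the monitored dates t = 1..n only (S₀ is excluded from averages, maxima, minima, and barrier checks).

Under the martingale measure an up-move has probability p* = 0.6061; value the claim as the probability-weighted average of per-path payoffs, discounted 6 periods at R = 1.07.
Enumerate all 2^6 = 64 price paths (U = up ×1.33, D = down ×0.67); each path with k up-moves has probability p*^k·(1−p*)^(6−k).
DDDDDD: Ā=38.7795, payoff=0.0000, prob=0.003737
UDDDDD: Ā=76.9803, payoff=0.0000, prob=0.005750
DUDDDD: Ā=63.1203, payoff=0.0000, prob=0.005750
UUDDDD: Ā=125.2985, payoff=0.0000, prob=0.008846
DDUDDD: Ā=53.8341, payoff=0.0000, prob=0.005750
UDUDDD: Ā=106.8647, payoff=0.0000, prob=0.008846
DUUDDD: Ā=93.0047, payoff=0.0000, prob=0.008846
UUUDDD: Ā=184.6213, payoff=0.0000, prob=0.013609
DDDUDD: Ā=47.6123, payoff=0.0000, prob=0.005750
UDDUDD: Ā=94.5141, payoff=0.0000, prob=0.008846
DUDUDD: Ā=80.6541, payoff=0.0000, prob=0.008846
UUDUDD: Ā=160.1043, payoff=0.0000, prob=0.013609
DDUUDD: Ā=71.3679, payoff=0.0000, prob=0.008846
UDUUDD: Ā=141.6705, payoff=0.0000, prob=0.013609
DUUUDD: Ā=127.8105, payoff=0.0000, prob=0.013609
UUUUDD: Ā=253.7134, payoff=0.0000, prob=0.020937
DDDDUD: Ā=43.4438, payoff=0.0000, prob=0.005750
UDDDUD: Ā=86.2391, payoff=0.0000, prob=0.008846
DUDDUD: Ā=72.3791, payoff=0.0000, prob=0.008846
UUDDUD: Ā=143.6779, payoff=0.0000, prob=0.013609
DDUDUD: Ā=63.0929, payoff=0.0000, prob=0.008846
UDUDUD: Ā=125.2441, payoff=0.0000, prob=0.013609
DUUDUD: Ā=111.3841, payoff=0.0000, prob=0.013609
UUUDUD: Ā=221.1058, payoff=0.0000, prob=0.020937
DDDUUD: Ā=56.8712, payoff=0.0000, prob=0.008846
UDDUUD: Ā=112.8935, payoff=0.0000, prob=0.013609
DUDUUD: Ā=99.0335, payoff=0.0000, prob=0.013609
UUDUUD: Ā=196.5889, payoff=0.0000, prob=0.020937
DDUUUD: Ā=89.7473, payoff=0.0000, prob=0.013609
UDUUUD: Ā=178.1551, payoff=0.0000, prob=0.020937
DUUUUD: Ā=164.2951, payoff=12.6859, prob=0.020937
UUUUUD: Ā=326.1380, payoff=25.1825, prob=0.032211
DDDDDU: Ā=40.6508, payoff=0.0000, prob=0.005750
UDDDDU: Ā=80.6949, payoff=0.0000, prob=0.008846
DUDDDU: Ā=66.8349, payoff=0.0000, prob=0.008846
UUDDDU: Ā=132.6723, payoff=0.0000, prob=0.013609
DDUDDU: Ā=57.5487, payoff=0.0000, prob=0.008846
UDUDDU: Ā=114.2385, payoff=0.0000, prob=0.013609
DUUDDU: Ā=100.3785, payoff=0.0000, prob=0.013609
UUUDDU: Ā=199.2588, payoff=0.0000, prob=0.020937
DDDUDU: Ā=51.3270, payoff=0.0000, prob=0.008846
UDDUDU: Ā=101.8878, payoff=0.0000, prob=0.013609
DUDUDU: Ā=88.0278, payoff=1.1280, prob=0.013609
UUDUDU: Ā=174.7418, payoff=2.2392, prob=0.020937
DDUUDU: Ā=78.7416, payoff=10.4142, prob=0.013609
UDUUDU: Ā=156.3080, payoff=20.6730, prob=0.020937
DUUUDU: Ā=142.4480, payoff=34.5330, prob=0.020937
UUUUDU: Ā=282.7700, payoff=68.5506, prob=0.032211
DDDDUU: Ā=47.1584, payoff=0.0000, prob=0.008846
UDDDUU: Ā=93.6129, payoff=0.0000, prob=0.013609
DUDDUU: Ā=79.7529, payoff=9.4029, prob=0.013609
UUDDUU: Ā=158.3155, payoff=18.6656, prob=0.020937
DDUDUU: Ā=70.4667, payoff=18.6891, prob=0.013609
UDUDUU: Ā=139.8817, payoff=37.0994, prob=0.020937
DUUDUU: Ā=126.0217, payoff=50.9594, prob=0.020937
UUUDUU: Ā=250.1624, payoff=101.1581, prob=0.032211
DDDUUU: Ā=64.2450, payoff=24.9109, prob=0.013609
UDDUUU: Ā=127.5310, payoff=49.4500, prob=0.020937
DUDUUU: Ā=113.6710, payoff=63.3100, prob=0.020937
UUDUUU: Ā=225.6455, payoff=125.6751, prob=0.032211
DDUUUU: Ā=104.3848, payoff=72.5962, prob=0.020937
UDUUUU: Ā=207.2117, payoff=144.1089, prob=0.032211
DUUUUU: Ā=193.3517, payoff=157.9689, prob=0.032211
UUUUUU: Ā=383.8175, payoff=313.5800, prob=0.049556
Price = Σ prob·payoff / R^6 = 44.058202 / 1.500730 = 29.3578

price = 29.3578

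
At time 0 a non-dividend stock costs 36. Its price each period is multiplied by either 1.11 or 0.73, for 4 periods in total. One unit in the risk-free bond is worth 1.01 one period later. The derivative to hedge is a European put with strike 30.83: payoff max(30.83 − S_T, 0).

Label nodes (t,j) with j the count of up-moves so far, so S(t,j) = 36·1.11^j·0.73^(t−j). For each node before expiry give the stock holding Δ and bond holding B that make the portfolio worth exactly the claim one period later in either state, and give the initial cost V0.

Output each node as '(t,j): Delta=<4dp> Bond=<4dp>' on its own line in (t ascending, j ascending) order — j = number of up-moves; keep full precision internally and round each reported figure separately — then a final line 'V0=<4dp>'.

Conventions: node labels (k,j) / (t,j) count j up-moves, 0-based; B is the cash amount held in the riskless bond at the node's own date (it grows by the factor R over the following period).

(0,0): Delta=-0.3135 Bond=13.7299
(1,0): Delta=-0.7276 Bond=24.7489
(1,1): Delta=-0.2163 Bond=9.9809
(2,0): Delta=-1.0000 Bond=30.2225
(2,1): Delta=-0.6636 Bond=23.1299
(2,2): Delta=-0.1112 Bond=5.4202
(3,0): Delta=-1.0000 Bond=30.5248
(3,1): Delta=-1.0000 Bond=30.5248
(3,2): Delta=-0.5846 Bond=20.8028
(3,3): Delta=0.0000 Bond=0.0000
V0=2.4433

No-arbitrage ⇒ martingale measure with p* = (R−d)/(u−d) = 0.7368.
At maturity the claim pays: V(4,0)=20.6066, V(4,1)=15.2849, V(4,2)=7.1929, V(4,3)=0.0000, V(4,4)=0.0000
(3,0): S=14.0046. Δ = (V_up−V_dn)/(S_up−S_dn) = (15.2849−20.6066)/(15.5451−10.2234) = -1.0000. V = [p*·15.2849 + (1−p*)·20.6066]/1.01 = 16.5201. B = V − Δ·S = 30.5248.
(3,1): S=21.2947. Δ = (V_up−V_dn)/(S_up−S_dn) = (7.1929−15.2849)/(23.6371−15.5451) = -1.0000. V = [p*·7.1929 + (1−p*)·15.2849]/1.01 = 9.2301. B = V − Δ·S = 30.5248.
(3,2): S=32.3796. Δ = (V_up−V_dn)/(S_up−S_dn) = (0.0000−7.1929)/(35.9413−23.6371) = -0.5846. V = [p*·0.0000 + (1−p*)·7.1929]/1.01 = 1.8741. B = V − Δ·S = 20.8028.
(3,3): S=49.2347. Δ = (V_up−V_dn)/(S_up−S_dn) = (0.0000−0.0000)/(54.6505−35.9413) = 0.0000. V = [p*·0.0000 + (1−p*)·0.0000]/1.01 = 0.0000. B = V − Δ·S = 0.0000.
(2,0): S=19.1844. Δ = (V_up−V_dn)/(S_up−S_dn) = (9.2301−16.5201)/(21.2947−14.0046) = -1.0000. V = [p*·9.2301 + (1−p*)·16.5201]/1.01 = 11.0381. B = V − Δ·S = 30.2225.
(2,1): S=29.1708. Δ = (V_up−V_dn)/(S_up−S_dn) = (1.8741−9.2301)/(32.3796−21.2947) = -0.6636. V = [p*·1.8741 + (1−p*)·9.2301]/1.01 = 3.7722. B = V − Δ·S = 23.1299.
(2,2): S=44.3556. Δ = (V_up−V_dn)/(S_up−S_dn) = (0.0000−1.8741)/(49.2347−32.3796) = -0.1112. V = [p*·0.0000 + (1−p*)·1.8741]/1.01 = 0.4883. B = V − Δ·S = 5.4202.
(1,0): S=26.2800. Δ = (V_up−V_dn)/(S_up−S_dn) = (3.7722−11.0381)/(29.1708−19.1844) = -0.7276. V = [p*·3.7722 + (1−p*)·11.0381]/1.01 = 5.6280. B = V − Δ·S = 24.7489.
(1,1): S=39.9600. Δ = (V_up−V_dn)/(S_up−S_dn) = (0.4883−3.7722)/(44.3556−29.1708) = -0.2163. V = [p*·0.4883 + (1−p*)·3.7722]/1.01 = 1.3391. B = V − Δ·S = 9.9809.
(0,0): S=36.0000. Δ = (V_up−V_dn)/(S_up−S_dn) = (1.3391−5.6280)/(39.9600−26.2800) = -0.3135. V = [p*·1.3391 + (1−p*)·5.6280]/1.01 = 2.4433. B = V − Δ·S = 13.7299.
Sanity check at the root: Δ(0,0)·S0 + B(0,0) reproduces V0 = 2.4433.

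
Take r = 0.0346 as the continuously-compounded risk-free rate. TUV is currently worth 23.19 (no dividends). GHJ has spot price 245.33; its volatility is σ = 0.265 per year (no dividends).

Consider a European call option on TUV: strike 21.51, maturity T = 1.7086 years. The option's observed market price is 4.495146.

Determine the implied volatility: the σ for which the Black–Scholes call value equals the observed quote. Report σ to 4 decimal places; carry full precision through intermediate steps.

sigma = 0.2485

At σ = 0.2485 the Black–Scholes value reproduces the quote:
σ√T = 0.2485·√1.7086 = 0.324823
d₁ = (ln(S/K) + (r+σ²/2)T) / (σ√T) = (ln(23.19/21.51) + (0.0346+0.2485²/2)·1.7086) / 0.324823 = (0.075203 + 0.111873) / 0.324823 = 0.575931
d₂ = d₁ − σ√T = 0.575931 − 0.324823 = 0.251109
e^{−rT} = 0.942596
N(d₁) = 0.717669,  N(d₂) = 0.599135
V = S·N(d₁) − K·e^{−rT}·N(d₂) = 16.642750 − 12.147604 = 4.495146 (equal to the quote); since ∂V/∂σ > 0 for all σ, the implied volatility is unique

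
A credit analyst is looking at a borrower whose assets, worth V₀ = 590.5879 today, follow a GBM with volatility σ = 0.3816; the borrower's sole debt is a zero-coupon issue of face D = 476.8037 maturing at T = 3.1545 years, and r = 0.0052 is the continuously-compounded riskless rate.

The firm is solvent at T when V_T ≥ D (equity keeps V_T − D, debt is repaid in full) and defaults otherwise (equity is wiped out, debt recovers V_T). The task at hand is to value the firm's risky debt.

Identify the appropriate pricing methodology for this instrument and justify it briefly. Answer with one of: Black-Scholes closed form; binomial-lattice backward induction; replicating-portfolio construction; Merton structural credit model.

framework: Merton structural credit model

Key observation: with the firm-asset dynamics (V₀ = 590.5879) and a single zero-coupon liability of face 476.8037 given, debt value, spread, and default probability all derive from the option view of the balance sheet.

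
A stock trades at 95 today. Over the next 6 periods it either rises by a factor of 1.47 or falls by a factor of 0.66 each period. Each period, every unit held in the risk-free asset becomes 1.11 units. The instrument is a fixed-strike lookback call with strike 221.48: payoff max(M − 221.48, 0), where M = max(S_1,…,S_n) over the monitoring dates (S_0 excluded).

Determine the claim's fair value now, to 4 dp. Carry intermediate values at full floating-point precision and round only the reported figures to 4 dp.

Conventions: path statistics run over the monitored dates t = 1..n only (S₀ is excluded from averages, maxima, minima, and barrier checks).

With p* = (R−d)/(u−d) = 0.5556, sum probability × payoff across the paths and divide by R^6.
Enumerate all 2^6 = 64 price paths (U = up ×1.47, D = down ×0.66); each path with k up-moves has probability p*^k·(1−p*)^(6−k).
DDDDDD: M=62.7000, payoff=0.0000, prob=0.007707
UDDDDD: M=139.6500, payoff=0.0000, prob=0.009634
DUDDDD: M=92.1690, payoff=0.0000, prob=0.009634
UUDDDD: M=205.2855, payoff=0.0000, prob=0.012043
DDUDDD: M=62.7000, payoff=0.0000, prob=0.009634
UDUDDD: M=139.6500, payoff=0.0000, prob=0.012043
DUUDDD: M=135.4884, payoff=0.0000, prob=0.012043
UUUDDD: M=301.7697, payoff=80.2897, prob=0.015053
DDDUDD: M=62.7000, payoff=0.0000, prob=0.009634
UDDUDD: M=139.6500, payoff=0.0000, prob=0.012043
DUDUDD: M=92.1690, payoff=0.0000, prob=0.012043
UUDUDD: M=205.2855, payoff=0.0000, prob=0.015053
DDUUDD: M=89.4224, payoff=0.0000, prob=0.012043
UDUUDD: M=199.1680, payoff=0.0000, prob=0.015053
DUUUDD: M=199.1680, payoff=0.0000, prob=0.015053
UUUUDD: M=443.6014, payoff=222.1214, prob=0.018817
DDDDUD: M=62.7000, payoff=0.0000, prob=0.009634
UDDDUD: M=139.6500, payoff=0.0000, prob=0.012043
DUDDUD: M=92.1690, payoff=0.0000, prob=0.012043
UUDDUD: M=205.2855, payoff=0.0000, prob=0.015053
DDUDUD: M=62.7000, payoff=0.0000, prob=0.012043
UDUDUD: M=139.6500, payoff=0.0000, prob=0.015053
DUUDUD: M=135.4884, payoff=0.0000, prob=0.015053
UUUDUD: M=301.7697, payoff=80.2897, prob=0.018817
DDDUUD: M=62.7000, payoff=0.0000, prob=0.012043
UDDUUD: M=139.6500, payoff=0.0000, prob=0.015053
DUDUUD: M=131.4509, payoff=0.0000, prob=0.015053
UUDUUD: M=292.7769, payoff=71.2969, prob=0.018817
DDUUUD: M=131.4509, payoff=0.0000, prob=0.015053
UDUUUD: M=292.7769, payoff=71.2969, prob=0.018817
DUUUUD: M=292.7769, payoff=71.2969, prob=0.018817
UUUUUD: M=652.0941, payoff=430.6141, prob=0.023521
DDDDDU: M=62.7000, payoff=0.0000, prob=0.009634
UDDDDU: M=139.6500, payoff=0.0000, prob=0.012043
DUDDDU: M=92.1690, payoff=0.0000, prob=0.012043
UUDDDU: M=205.2855, payoff=0.0000, prob=0.015053
DDUDDU: M=62.7000, payoff=0.0000, prob=0.012043
UDUDDU: M=139.6500, payoff=0.0000, prob=0.015053
DUUDDU: M=135.4884, payoff=0.0000, prob=0.015053
UUUDDU: M=301.7697, payoff=80.2897, prob=0.018817
DDDUDU: M=62.7000, payoff=0.0000, prob=0.012043
UDDUDU: M=139.6500, payoff=0.0000, prob=0.015053
DUDUDU: M=92.1690, payoff=0.0000, prob=0.015053
UUDUDU: M=205.2855, payoff=0.0000, prob=0.018817
DDUUDU: M=89.4224, payoff=0.0000, prob=0.015053
UDUUDU: M=199.1680, payoff=0.0000, prob=0.018817
DUUUDU: M=199.1680, payoff=0.0000, prob=0.018817
UUUUDU: M=443.6014, payoff=222.1214, prob=0.023521
DDDDUU: M=62.7000, payoff=0.0000, prob=0.012043
UDDDUU: M=139.6500, payoff=0.0000, prob=0.015053
DUDDUU: M=92.1690, payoff=0.0000, prob=0.015053
UUDDUU: M=205.2855, payoff=0.0000, prob=0.018817
DDUDUU: M=86.7576, payoff=0.0000, prob=0.015053
UDUDUU: M=193.2328, payoff=0.0000, prob=0.018817
DUUDUU: M=193.2328, payoff=0.0000, prob=0.018817
UUUDUU: M=430.3821, payoff=208.9021, prob=0.023521
DDDUUU: M=86.7576, payoff=0.0000, prob=0.015053
UDDUUU: M=193.2328, payoff=0.0000, prob=0.018817
DUDUUU: M=193.2328, payoff=0.0000, prob=0.018817
UUDUUU: M=430.3821, payoff=208.9021, prob=0.023521
DDUUUU: M=193.2328, payoff=0.0000, prob=0.018817
UDUUUU: M=430.3821, payoff=208.9021, prob=0.023521
DUUUUU: M=430.3821, payoff=208.9021, prob=0.023521
UUUUUU: M=958.5783, payoff=737.0983, prob=0.029401
Price = Σ prob·payoff / R^6 = 69.113402 / 1.870415 = 36.9508

price = 36.9508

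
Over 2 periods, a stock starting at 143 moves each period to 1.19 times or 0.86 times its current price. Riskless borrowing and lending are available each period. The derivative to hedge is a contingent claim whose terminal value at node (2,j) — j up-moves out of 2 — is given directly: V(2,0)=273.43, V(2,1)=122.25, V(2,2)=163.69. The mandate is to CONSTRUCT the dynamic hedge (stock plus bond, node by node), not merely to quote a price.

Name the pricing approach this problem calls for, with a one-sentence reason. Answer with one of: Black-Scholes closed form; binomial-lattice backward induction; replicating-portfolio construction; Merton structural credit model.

framework: replicating-portfolio construction

Key observation: what is demanded is not a single number but the (Δ, B) position at each node of the 1.19/0.86 tree starting at 143; constructing those positions is the replicating-portfolio method.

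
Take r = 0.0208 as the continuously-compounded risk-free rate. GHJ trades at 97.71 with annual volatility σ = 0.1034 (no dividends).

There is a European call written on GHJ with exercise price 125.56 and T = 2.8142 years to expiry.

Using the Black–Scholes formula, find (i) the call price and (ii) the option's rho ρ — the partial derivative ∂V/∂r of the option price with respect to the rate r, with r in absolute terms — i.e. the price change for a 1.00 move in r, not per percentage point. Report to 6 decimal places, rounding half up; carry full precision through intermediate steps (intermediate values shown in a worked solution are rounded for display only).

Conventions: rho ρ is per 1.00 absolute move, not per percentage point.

price = 1.256387
ρ = 38.671110

σ√T = 0.1034·√2.8142 = 0.173459
d₁ = (ln(S/K) + (r+σ²/2)T) / (σ√T) = (ln(97.71/125.56) + (0.0208+0.1034²/2)·2.8142) / 0.173459 = (-0.250780 + 0.073579) / 0.173459 = -1.021566
d₂ = d₁ − σ√T = -1.021566 − 0.173459 = -1.195026
e^{−rT} = 0.943145
N(d₁) = 0.153493,  N(d₂) = 0.116038
Call price V = S·N(d₁) − K·e^{−rT}·N(d₂) = 14.997809 − 13.741422 = 1.256387
ρ = K·T·e^{−rT}·N(d₂) = 38.671110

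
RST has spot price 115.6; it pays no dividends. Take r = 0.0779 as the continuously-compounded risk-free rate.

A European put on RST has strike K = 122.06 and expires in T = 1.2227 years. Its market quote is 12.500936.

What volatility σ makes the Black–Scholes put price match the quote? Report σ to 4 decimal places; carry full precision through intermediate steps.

sigma = 0.2955

At σ = 0.2955 the Black–Scholes value reproduces the quote:
σ√T = 0.2955·√1.2227 = 0.326751
d₁ = (ln(S/K) + (r+σ²/2)T) / (σ√T) = (ln(115.6/122.06) + (0.0779+0.2955²/2)·1.2227) / 0.326751 = (-0.054377 + 0.148632) / 0.326751 = 0.288460
d₂ = d₁ − σ√T = 0.288460 − 0.326751 = -0.038291
e^{−rT} = 0.909147
N(−d₁) = 0.386497,  N(−d₂) = 0.515272
V = K·e^{−rT}·N(−d₂) − S·N(−d₁) = 57.180015 − 44.679079 = 12.500936 (equal to the quote); since ∂V/∂σ > 0 for all σ, the implied volatility is unique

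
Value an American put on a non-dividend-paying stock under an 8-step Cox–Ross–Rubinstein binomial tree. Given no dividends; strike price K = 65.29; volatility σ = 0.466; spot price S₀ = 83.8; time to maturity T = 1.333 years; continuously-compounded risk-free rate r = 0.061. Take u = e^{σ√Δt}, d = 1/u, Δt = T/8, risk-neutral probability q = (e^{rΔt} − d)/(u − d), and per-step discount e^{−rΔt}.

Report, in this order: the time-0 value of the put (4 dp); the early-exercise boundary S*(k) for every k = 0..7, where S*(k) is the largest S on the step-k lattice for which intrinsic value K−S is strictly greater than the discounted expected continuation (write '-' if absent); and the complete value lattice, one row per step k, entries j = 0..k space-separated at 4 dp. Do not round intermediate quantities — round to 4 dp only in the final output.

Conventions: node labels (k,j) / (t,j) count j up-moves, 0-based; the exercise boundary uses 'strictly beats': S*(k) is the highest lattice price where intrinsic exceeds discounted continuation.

Δt=0.16662  u=1.20952  d=0.82678  q=0.47928  discount=0.98989
step 8 (expiry): payoffs max(K−S,0) = 46.9942 38.5245 26.1340 8.0076 0.0000 0.0000 0.0000 0.0000 0.0000
step 7: (k=7,j=0): S=22.1291, K−S=43.1609, hold=42.5006 ⇒ V=43.1609 exercise | (k=7,j=1): S=32.3733, K−S=32.9167, hold=32.2565 ⇒ V=32.9167 exercise | (k=7,j=2): S=47.3598, K−S=17.9302, hold=17.2700 ⇒ V=17.9302 exercise | (k=7,j=3): S=69.2839, K−S=0.0000, hold=4.1276 ⇒ V=4.1276 continue | (k=7,j=4): S=101.3574, K−S=0.0000, hold=0.0000 ⇒ V=0.0000 continue | (k=7,j=5): S=148.2786, K−S=0.0000, hold=0.0000 ⇒ V=0.0000 continue | (k=7,j=6): S=216.9209, K−S=0.0000, hold=0.0000 ⇒ V=0.0000 continue | (k=7,j=7): S=317.3396, K−S=0.0000, hold=0.0000 ⇒ V=0.0000 continue  boundary S*=47.3598
step 6: (k=6,j=0): S=26.7655, K−S=38.5245, hold=37.8643 ⇒ V=38.5245 exercise | (k=6,j=1): S=39.1560, K−S=26.1340, hold=25.4738 ⇒ V=26.1340 exercise | (k=6,j=2): S=57.2824, K−S=8.0076, hold=11.2005 ⇒ V=11.2005 continue | (k=6,j=3): S=83.8000, K−S=0.0000, hold=2.1276 ⇒ V=2.1276 continue | (k=6,j=4): S=122.5934, K−S=0.0000, hold=0.0000 ⇒ V=0.0000 continue | (k=6,j=5): S=179.3452, K−S=0.0000, hold=0.0000 ⇒ V=0.0000 continue | (k=6,j=6): S=262.3692, K−S=0.0000, hold=0.0000 ⇒ V=0.0000 continue  boundary S*=39.1560
step 5: (k=5,j=0): S=32.3733, K−S=32.9167, hold=32.2565 ⇒ V=32.9167 exercise | (k=5,j=1): S=47.3598, K−S=17.9302, hold=18.7848 ⇒ V=18.7848 continue | (k=5,j=2): S=69.2839, K−S=0.0000, hold=6.7827 ⇒ V=6.7827 continue | (k=5,j=3): S=101.3574, K−S=0.0000, hold=1.0967 ⇒ V=1.0967 continue | (k=5,j=4): S=148.2786, K−S=0.0000, hold=0.0000 ⇒ V=0.0000 continue | (k=5,j=5): S=216.9209, K−S=0.0000, hold=0.0000 ⇒ V=0.0000 continue  boundary S*=32.3733
step 4: (k=4,j=0): S=39.1560, K−S=26.1340, hold=25.8792 ⇒ V=26.1340 exercise | (k=4,j=1): S=57.2824, K−S=8.0076, hold=12.9006 ⇒ V=12.9006 continue | (k=4,j=2): S=83.8000, K−S=0.0000, hold=4.0165 ⇒ V=4.0165 continue | (k=4,j=3): S=122.5934, K−S=0.0000, hold=0.5653 ⇒ V=0.5653 continue | (k=4,j=4): S=179.3452, K−S=0.0000, hold=0.0000 ⇒ V=0.0000 continue  boundary S*=39.1560
step 3: (k=3,j=0): S=47.3598, K−S=17.9302, hold=19.5914 ⇒ V=19.5914 continue | (k=3,j=1): S=69.2839, K−S=0.0000, hold=8.5552 ⇒ V=8.5552 continue | (k=3,j=2): S=101.3574, K−S=0.0000, hold=2.3385 ⇒ V=2.3385 continue | (k=3,j=3): S=148.2786, K−S=0.0000, hold=0.2914 ⇒ V=0.2914 continue  boundary S*=-
step 2: (k=2,j=0): S=57.2824, K−S=8.0076, hold=14.1574 ⇒ V=14.1574 continue | (k=2,j=1): S=83.8000, K−S=0.0000, hold=5.5193 ⇒ V=5.5193 continue | (k=2,j=2): S=122.5934, K−S=0.0000, hold=1.3436 ⇒ V=1.3436 continue  boundary S*=-
step 1: (k=1,j=0): S=69.2839, K−S=0.0000, hold=9.9160 ⇒ V=9.9160 continue | (k=1,j=1): S=101.3574, K−S=0.0000, hold=3.4824 ⇒ V=3.4824 continue  boundary S*=-
step 0: (k=0,j=0): S=83.8000, K−S=0.0000, hold=6.7634 ⇒ V=6.7634 continue  boundary S*=-

price = 6.7634
boundary = - - - - 39.1560 32.3733 39.1560 47.3598
tree:
6.7634
9.9160 3.4824
14.1574 5.5193 1.3436
19.5914 8.5552 2.3385 0.2914
26.1340 12.9006 4.0165 0.5653 0.0000
32.9167 18.7848 6.7827 1.0967 0.0000 0.0000
38.5245 26.1340 11.2005 2.1276 0.0000 0.0000 0.0000
43.1609 32.9167 17.9302 4.1276 0.0000 0.0000 0.0000 0.0000
46.9942 38.5245 26.1340 8.0076 0.0000 0.0000 0.0000 0.0000 0.0000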